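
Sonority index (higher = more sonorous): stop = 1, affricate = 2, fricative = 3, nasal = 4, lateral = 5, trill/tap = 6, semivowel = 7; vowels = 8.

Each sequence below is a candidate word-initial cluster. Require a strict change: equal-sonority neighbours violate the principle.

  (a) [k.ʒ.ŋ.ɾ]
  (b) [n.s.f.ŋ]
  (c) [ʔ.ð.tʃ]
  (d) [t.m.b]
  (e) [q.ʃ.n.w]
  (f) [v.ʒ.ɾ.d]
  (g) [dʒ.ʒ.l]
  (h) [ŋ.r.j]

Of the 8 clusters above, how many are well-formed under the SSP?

4

(a) [k.ʒ.ŋ.ɾ]: profile 1-3-4-6 — obeys.
(b) [n.s.f.ŋ]: profile 4-3-3-4 — violates.
(c) [ʔ.ð.tʃ]: profile 1-3-2 — violates.
(d) [t.m.b]: profile 1-4-1 — violates.
(e) [q.ʃ.n.w]: profile 1-3-4-7 — obeys.
(f) [v.ʒ.ɾ.d]: profile 3-3-6-1 — violates.
(g) [dʒ.ʒ.l]: profile 2-3-5 — obeys.
(h) [ŋ.r.j]: profile 4-6-7 — obeys.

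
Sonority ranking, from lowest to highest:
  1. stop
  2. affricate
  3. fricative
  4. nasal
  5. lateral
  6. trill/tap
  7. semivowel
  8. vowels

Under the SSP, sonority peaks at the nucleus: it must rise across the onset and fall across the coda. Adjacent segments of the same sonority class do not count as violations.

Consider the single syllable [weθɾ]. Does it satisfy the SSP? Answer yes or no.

Onset: /w/ is a semivowel (sonority 7); then the nucleus /e/ (sonority 8).
Onset profile 7-8 — rises to the nucleus.
Coda: /θ/ is a fricative (sonority 3), /ɾ/ is a trill/tap (sonority 6).
Coda profile 8-3-6 — does not fall throughout.

no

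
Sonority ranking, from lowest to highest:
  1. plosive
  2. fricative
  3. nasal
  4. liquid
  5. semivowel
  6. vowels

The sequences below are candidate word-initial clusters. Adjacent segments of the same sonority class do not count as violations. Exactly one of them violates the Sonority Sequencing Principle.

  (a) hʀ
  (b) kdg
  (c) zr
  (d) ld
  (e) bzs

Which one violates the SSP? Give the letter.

(a) sonority 2-4: well-formed.
(b) sonority 1-1-1: well-formed.
(c) sonority 2-4: well-formed.
(d) sonority 4-1: ill-formed.
(e) sonority 1-2-2: well-formed.

d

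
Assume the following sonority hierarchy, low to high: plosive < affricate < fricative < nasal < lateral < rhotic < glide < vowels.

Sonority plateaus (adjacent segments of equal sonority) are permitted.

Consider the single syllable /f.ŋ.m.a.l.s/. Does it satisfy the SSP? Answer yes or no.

yes

Onset: /f/ is a fricative (sonority 3), /ŋ/ is a nasal (sonority 4), /m/ is a nasal (sonority 4); then the nucleus /a/ (sonority 8).
Onset profile 3-4-4-8 — rises to the nucleus.
Coda: /l/ is a lateral (sonority 5), /s/ is a fricative (sonority 3).
Coda profile 8-5-3 — falls from the nucleus.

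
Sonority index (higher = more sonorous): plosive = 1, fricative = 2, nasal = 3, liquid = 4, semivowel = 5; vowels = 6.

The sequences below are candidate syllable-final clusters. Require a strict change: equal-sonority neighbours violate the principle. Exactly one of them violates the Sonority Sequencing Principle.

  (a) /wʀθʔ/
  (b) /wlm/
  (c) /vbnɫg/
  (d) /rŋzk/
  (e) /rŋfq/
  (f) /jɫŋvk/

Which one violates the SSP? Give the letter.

c

(a) sonority 5-4-2-1: well-formed.
(b) sonority 5-4-3: well-formed.
(c) sonority 2-1-3-4-1: ill-formed.
(d) sonority 4-3-2-1: well-formed.
(e) sonority 4-3-2-1: well-formed.
(f) sonority 5-4-3-2-1: well-formed.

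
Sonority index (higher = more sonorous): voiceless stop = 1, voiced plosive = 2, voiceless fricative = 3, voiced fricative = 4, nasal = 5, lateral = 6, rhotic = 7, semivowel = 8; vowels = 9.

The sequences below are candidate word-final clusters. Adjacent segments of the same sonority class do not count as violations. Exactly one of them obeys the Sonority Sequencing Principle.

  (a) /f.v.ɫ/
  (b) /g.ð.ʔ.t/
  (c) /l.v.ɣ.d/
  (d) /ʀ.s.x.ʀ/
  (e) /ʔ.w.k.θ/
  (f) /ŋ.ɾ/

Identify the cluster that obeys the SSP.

(a) /f.v.ɫ/: profile 3-4-6 — violates.
(b) /g.ð.ʔ.t/: profile 2-4-1-1 — violates.
(c) /l.v.ɣ.d/: profile 6-4-4-2 — obeys.
(d) /ʀ.s.x.ʀ/: profile 7-3-3-7 — violates.
(e) /ʔ.w.k.θ/: profile 1-8-1-3 — violates.
(f) /ŋ.ɾ/: profile 5-7 — violates.

c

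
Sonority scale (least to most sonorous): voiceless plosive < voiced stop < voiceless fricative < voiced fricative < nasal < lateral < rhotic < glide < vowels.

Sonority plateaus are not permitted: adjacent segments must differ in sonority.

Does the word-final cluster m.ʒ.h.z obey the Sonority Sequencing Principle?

no

/m/ — nasal, sonority 5.
/ʒ/ — voiced fricative, sonority 4.
/h/ — voiceless fricative, sonority 3.
/z/ — voiced fricative, sonority 4.
The profile is 5-4-3-4. Between /h/ (3) and /z/ (4) sonority does not fall, so the cluster violates the SSP.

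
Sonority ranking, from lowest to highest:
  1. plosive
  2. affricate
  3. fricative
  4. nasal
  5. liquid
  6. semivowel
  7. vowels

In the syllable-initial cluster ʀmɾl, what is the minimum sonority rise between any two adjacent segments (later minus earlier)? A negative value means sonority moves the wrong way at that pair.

/ʀ/ — liquid, sonority 5.
/m/ — nasal, sonority 4.
/ɾ/ — liquid, sonority 5.
/l/ — liquid, sonority 5.
/ʀ/→/m/: change -1.
/m/→/ɾ/: change +1.
/ɾ/→/l/: change +0.
Minimum = -1.

-1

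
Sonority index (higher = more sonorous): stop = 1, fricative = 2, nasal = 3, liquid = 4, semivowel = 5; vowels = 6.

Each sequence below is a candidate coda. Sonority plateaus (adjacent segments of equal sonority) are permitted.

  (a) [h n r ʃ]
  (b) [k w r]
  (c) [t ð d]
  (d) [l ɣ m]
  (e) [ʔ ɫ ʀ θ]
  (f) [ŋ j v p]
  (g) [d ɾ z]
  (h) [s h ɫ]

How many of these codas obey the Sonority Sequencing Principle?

(a) 2-3-4-2 → violates
(b) 1-5-4 → violates
(c) 1-2-1 → violates
(d) 4-2-3 → violates
(e) 1-4-4-2 → violates
(f) 3-5-2-1 → violates
(g) 1-4-2 → violates
(h) 2-2-4 → violates

0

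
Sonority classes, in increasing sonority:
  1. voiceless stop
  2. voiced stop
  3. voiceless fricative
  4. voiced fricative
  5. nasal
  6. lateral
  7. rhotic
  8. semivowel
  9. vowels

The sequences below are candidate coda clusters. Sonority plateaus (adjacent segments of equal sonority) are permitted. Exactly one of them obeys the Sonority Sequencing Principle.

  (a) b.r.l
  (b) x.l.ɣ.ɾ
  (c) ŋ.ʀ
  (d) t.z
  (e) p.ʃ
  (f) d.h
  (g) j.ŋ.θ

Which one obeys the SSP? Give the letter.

g

(a) b.r.l: profile 2-7-6 — violates.
(b) x.l.ɣ.ɾ: profile 3-6-4-7 — violates.
(c) ŋ.ʀ: profile 5-7 — violates.
(d) t.z: profile 1-4 — violates.
(e) p.ʃ: profile 1-3 — violates.
(f) d.h: profile 2-3 — violates.
(g) j.ŋ.θ: profile 8-5-3 — obeys.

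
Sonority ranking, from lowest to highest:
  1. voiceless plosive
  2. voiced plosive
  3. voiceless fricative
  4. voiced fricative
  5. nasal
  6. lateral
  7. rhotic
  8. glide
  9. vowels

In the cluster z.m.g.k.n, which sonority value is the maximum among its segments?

5

/z/: voiced fricative = 4.
/m/: nasal = 5.
/g/: voiced plosive = 2.
/k/: voiceless plosive = 1.
/n/: nasal = 5.
The maximum is 5.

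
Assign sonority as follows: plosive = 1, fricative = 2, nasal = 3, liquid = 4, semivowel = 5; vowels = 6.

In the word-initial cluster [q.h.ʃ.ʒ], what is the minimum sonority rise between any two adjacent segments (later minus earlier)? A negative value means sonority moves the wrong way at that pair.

0

/q/ — plosive, sonority 1.
/h/ — fricative, sonority 2.
/ʃ/ — fricative, sonority 2.
/ʒ/ — fricative, sonority 2.
/q/→/h/: change +1.
/h/→/ʃ/: change +0.
/ʃ/→/ʒ/: change +0.
Minimum = 0.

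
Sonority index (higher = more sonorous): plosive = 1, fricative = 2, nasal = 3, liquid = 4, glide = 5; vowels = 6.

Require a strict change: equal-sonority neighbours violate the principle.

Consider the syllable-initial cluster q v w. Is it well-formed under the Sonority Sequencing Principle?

/q/ is a plosive (sonority 1).
/v/ is a fricative (sonority 2).
/w/ is a glide (sonority 5).
The profile 1-2-5 strictly rises, so the syllable-initial cluster satisfies the SSP.

yes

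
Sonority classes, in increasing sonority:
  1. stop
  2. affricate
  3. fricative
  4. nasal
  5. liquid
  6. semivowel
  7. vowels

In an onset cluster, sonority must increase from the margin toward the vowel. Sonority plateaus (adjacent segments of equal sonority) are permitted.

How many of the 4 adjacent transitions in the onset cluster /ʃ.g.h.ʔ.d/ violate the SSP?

2

/ʃ/ is a fricative (sonority 3).
/g/ is a stop (sonority 1).
/h/ is a fricative (sonority 3).
/ʔ/ is a stop (sonority 1).
/d/ is a stop (sonority 1).
/ʃ/→/g/: 3→1 (does not rise) — violation.
/g/→/h/: 1→3 (rises) — ok.
/h/→/ʔ/: 3→1 (does not rise) — violation.
/ʔ/→/d/: 1→1 (plateau, allowed) — ok.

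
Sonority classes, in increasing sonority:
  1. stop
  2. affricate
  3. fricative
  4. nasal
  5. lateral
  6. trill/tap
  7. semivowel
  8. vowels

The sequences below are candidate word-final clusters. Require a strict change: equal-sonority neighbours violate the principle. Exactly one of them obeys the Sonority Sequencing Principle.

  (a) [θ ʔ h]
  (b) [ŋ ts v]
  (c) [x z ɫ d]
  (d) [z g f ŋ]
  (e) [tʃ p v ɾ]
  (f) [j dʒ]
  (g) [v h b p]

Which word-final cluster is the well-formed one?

f

(a) 3-1-3 → violates
(b) 4-2-3 → violates
(c) 3-3-5-1 → violates
(d) 3-1-3-4 → violates
(e) 2-1-3-6 → violates
(f) 7-2 → obeys
(g) 3-3-1-1 → violates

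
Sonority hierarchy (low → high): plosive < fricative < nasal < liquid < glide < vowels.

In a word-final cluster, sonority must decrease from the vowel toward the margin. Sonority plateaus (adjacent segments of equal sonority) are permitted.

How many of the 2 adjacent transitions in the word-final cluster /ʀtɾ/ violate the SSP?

1

/ʀ/ is a liquid (sonority 4).
/t/ is a plosive (sonority 1).
/ɾ/ is a liquid (sonority 4).
/ʀ/→/t/: 4→1 (falls) — ok.
/t/→/ɾ/: 1→4 (does not fall) — violation.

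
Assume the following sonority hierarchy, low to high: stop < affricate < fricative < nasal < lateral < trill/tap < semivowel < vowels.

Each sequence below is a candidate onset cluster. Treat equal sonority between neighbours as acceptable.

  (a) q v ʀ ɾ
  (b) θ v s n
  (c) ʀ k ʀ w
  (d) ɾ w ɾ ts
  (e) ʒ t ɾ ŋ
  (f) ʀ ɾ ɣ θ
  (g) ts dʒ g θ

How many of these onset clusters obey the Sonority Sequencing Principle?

2

(a) sonority 1-3-6-6: well-formed.
(b) sonority 3-3-3-4: well-formed.
(c) sonority 6-1-6-7: ill-formed.
(d) sonority 6-7-6-2: ill-formed.
(e) sonority 3-1-6-4: ill-formed.
(f) sonority 6-6-3-3: ill-formed.
(g) sonority 2-2-1-3: ill-formed.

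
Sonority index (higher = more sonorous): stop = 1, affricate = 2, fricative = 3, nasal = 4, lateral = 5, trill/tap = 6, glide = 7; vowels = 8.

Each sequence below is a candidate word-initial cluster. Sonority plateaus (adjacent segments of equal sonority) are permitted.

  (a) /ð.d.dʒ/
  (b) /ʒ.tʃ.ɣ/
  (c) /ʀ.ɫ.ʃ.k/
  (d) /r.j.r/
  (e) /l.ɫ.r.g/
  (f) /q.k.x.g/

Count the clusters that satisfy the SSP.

(a) /ð.d.dʒ/: profile 3-1-2 — violates.
(b) /ʒ.tʃ.ɣ/: profile 3-2-3 — violates.
(c) /ʀ.ɫ.ʃ.k/: profile 6-5-3-1 — violates.
(d) /r.j.r/: profile 6-7-6 — violates.
(e) /l.ɫ.r.g/: profile 5-5-6-1 — violates.
(f) /q.k.x.g/: profile 1-1-3-1 — violates.

0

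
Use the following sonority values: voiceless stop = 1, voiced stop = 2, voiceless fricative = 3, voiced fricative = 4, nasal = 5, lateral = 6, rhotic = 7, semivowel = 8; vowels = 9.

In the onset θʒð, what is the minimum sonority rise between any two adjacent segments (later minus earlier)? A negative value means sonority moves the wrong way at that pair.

0

/θ/: voiceless fricative = 3.
/ʒ/: voiced fricative = 4.
/ð/: voiced fricative = 4.
/θ/→/ʒ/: change +1.
/ʒ/→/ð/: change +0.
Minimum = 0.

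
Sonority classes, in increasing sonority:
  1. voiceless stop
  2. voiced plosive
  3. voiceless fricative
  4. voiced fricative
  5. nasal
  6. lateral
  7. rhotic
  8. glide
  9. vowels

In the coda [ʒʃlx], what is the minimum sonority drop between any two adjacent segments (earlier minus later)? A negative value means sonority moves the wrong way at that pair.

-3

/ʒ/: voiced fricative = 4.
/ʃ/: voiceless fricative = 3.
/l/: lateral = 6.
/x/: voiceless fricative = 3.
/ʒ/→/ʃ/: change +1.
/ʃ/→/l/: change -3.
/l/→/x/: change +3.
Minimum = -3.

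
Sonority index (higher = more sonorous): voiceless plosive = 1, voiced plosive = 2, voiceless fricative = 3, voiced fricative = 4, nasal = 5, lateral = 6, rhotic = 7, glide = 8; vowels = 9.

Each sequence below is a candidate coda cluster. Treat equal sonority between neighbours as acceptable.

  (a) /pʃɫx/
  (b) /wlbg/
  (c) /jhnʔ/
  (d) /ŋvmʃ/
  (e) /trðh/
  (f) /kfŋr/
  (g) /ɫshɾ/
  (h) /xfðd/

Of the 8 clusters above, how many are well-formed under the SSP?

(a) 1-3-6-3 → violates
(b) 8-6-2-2 → obeys
(c) 8-3-5-1 → violates
(d) 5-4-5-3 → violates
(e) 1-7-4-3 → violates
(f) 1-3-5-7 → violates
(g) 6-3-3-7 → violates
(h) 3-3-4-2 → violates

1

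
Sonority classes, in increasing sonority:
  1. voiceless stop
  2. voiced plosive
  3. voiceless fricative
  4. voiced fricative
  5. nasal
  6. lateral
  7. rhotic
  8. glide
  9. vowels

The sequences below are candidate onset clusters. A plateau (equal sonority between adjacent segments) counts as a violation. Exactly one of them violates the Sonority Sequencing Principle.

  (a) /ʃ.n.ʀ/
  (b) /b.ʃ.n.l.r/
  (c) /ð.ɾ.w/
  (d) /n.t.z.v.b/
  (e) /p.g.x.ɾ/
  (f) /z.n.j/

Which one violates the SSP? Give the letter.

(a) /ʃ.n.ʀ/: profile 3-5-7 — obeys.
(b) /b.ʃ.n.l.r/: profile 2-3-5-6-7 — obeys.
(c) /ð.ɾ.w/: profile 4-7-8 — obeys.
(d) /n.t.z.v.b/: profile 5-1-4-4-2 — violates.
(e) /p.g.x.ɾ/: profile 1-2-3-7 — obeys.
(f) /z.n.j/: profile 4-5-8 — obeys.

d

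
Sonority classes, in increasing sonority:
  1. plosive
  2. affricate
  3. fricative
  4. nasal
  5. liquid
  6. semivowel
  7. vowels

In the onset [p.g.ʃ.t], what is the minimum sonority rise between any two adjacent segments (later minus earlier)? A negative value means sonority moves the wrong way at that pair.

/p/ is a plosive (sonority 1).
/g/ is a plosive (sonority 1).
/ʃ/ is a fricative (sonority 3).
/t/ is a plosive (sonority 1).
/p/→/g/: change +0.
/g/→/ʃ/: change +2.
/ʃ/→/t/: change -2.
Minimum = -2.

-2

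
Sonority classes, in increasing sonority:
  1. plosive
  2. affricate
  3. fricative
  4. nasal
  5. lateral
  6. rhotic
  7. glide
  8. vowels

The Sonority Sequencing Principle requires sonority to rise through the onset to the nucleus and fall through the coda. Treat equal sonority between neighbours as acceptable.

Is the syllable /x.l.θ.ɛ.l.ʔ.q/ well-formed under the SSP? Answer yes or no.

Onset: /x/ is a fricative (sonority 3), /l/ is a lateral (sonority 5), /θ/ is a fricative (sonority 3); then the nucleus /ɛ/ (sonority 8).
Onset profile 3-5-3-8 — does not rise throughout.
Coda: /l/ is a lateral (sonority 5), /ʔ/ is a plosive (sonority 1), /q/ is a plosive (sonority 1).
Coda profile 8-5-1-1 — falls from the nucleus.

no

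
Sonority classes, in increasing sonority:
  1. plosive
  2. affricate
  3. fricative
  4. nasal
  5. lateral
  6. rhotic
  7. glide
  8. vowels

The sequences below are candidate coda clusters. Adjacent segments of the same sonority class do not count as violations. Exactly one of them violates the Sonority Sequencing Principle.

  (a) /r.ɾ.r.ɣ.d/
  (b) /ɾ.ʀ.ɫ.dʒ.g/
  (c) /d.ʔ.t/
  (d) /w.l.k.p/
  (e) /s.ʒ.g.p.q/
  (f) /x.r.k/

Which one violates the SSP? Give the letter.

(a) /r.ɾ.r.ɣ.d/: profile 6-6-6-3-1 — obeys.
(b) /ɾ.ʀ.ɫ.dʒ.g/: profile 6-6-5-2-1 — obeys.
(c) /d.ʔ.t/: profile 1-1-1 — obeys.
(d) /w.l.k.p/: profile 7-5-1-1 — obeys.
(e) /s.ʒ.g.p.q/: profile 3-3-1-1-1 — obeys.
(f) /x.r.k/: profile 3-6-1 — violates.

f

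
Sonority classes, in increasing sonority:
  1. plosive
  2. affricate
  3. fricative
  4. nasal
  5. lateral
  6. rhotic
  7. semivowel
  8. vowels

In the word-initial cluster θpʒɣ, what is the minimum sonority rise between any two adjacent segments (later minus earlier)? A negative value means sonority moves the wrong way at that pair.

/θ/ — fricative, sonority 3.
/p/ — plosive, sonority 1.
/ʒ/ — fricative, sonority 3.
/ɣ/ — fricative, sonority 3.
/θ/→/p/: change -2.
/p/→/ʒ/: change +2.
/ʒ/→/ɣ/: change +0.
Minimum = -2.

-2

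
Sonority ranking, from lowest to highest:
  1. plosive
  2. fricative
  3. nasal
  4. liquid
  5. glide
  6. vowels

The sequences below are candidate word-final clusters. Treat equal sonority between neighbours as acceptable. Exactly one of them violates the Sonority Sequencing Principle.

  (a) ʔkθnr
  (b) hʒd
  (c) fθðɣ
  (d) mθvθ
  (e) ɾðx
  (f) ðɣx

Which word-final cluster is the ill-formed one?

a

(a) 1-1-2-3-4 → violates
(b) 2-2-1 → obeys
(c) 2-2-2-2 → obeys
(d) 3-2-2-2 → obeys
(e) 4-2-2 → obeys
(f) 2-2-2 → obeys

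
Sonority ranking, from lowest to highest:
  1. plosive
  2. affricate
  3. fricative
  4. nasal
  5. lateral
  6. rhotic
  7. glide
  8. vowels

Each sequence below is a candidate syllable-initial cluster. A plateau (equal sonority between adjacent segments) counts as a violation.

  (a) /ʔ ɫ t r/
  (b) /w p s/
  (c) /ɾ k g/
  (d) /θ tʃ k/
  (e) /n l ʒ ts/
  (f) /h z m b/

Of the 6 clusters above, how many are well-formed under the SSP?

0

(a) sonority 1-5-1-6: ill-formed.
(b) sonority 7-1-3: ill-formed.
(c) sonority 6-1-1: ill-formed.
(d) sonority 3-2-1: ill-formed.
(e) sonority 4-5-3-2: ill-formed.
(f) sonority 3-3-4-1: ill-formed.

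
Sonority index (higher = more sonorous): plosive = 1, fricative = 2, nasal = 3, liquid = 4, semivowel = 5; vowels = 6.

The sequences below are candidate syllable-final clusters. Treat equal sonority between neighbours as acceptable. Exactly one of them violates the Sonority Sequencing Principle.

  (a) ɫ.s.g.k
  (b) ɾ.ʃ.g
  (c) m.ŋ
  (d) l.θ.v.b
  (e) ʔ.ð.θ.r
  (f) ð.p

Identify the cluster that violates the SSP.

e

(a) ɫ.s.g.k: profile 4-2-1-1 — obeys.
(b) ɾ.ʃ.g: profile 4-2-1 — obeys.
(c) m.ŋ: profile 3-3 — obeys.
(d) l.θ.v.b: profile 4-2-2-1 — obeys.
(e) ʔ.ð.θ.r: profile 1-2-2-4 — violates.
(f) ð.p: profile 2-1 — obeys.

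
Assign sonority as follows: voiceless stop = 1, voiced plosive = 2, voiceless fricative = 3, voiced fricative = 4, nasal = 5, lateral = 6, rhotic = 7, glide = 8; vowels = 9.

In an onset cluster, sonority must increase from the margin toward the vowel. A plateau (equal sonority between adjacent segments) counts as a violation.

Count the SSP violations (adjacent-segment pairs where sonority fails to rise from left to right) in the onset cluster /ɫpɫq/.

2

/ɫ/ — lateral, sonority 6.
/p/ — voiceless stop, sonority 1.
/ɫ/ — lateral, sonority 6.
/q/ — voiceless stop, sonority 1.
/ɫ/→/p/: 6→1 (does not rise) — violation.
/p/→/ɫ/: 1→6 (rises) — ok.
/ɫ/→/q/: 6→1 (does not rise) — violation.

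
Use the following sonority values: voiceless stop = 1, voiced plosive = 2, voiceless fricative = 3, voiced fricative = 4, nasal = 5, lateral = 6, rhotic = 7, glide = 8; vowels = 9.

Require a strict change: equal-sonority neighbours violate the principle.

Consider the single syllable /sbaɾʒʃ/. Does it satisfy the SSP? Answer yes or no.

no

Onset: /s/ is a voiceless fricative (sonority 3), /b/ is a voiced plosive (sonority 2); then the nucleus /a/ (sonority 9).
Onset profile 3-2-9 — does not strictly rise throughout.
Coda: /ɾ/ is a rhotic (sonority 7), /ʒ/ is a voiced fricative (sonority 4), /ʃ/ is a voiceless fricative (sonority 3).
Coda profile 9-7-4-3 — falls from the nucleus.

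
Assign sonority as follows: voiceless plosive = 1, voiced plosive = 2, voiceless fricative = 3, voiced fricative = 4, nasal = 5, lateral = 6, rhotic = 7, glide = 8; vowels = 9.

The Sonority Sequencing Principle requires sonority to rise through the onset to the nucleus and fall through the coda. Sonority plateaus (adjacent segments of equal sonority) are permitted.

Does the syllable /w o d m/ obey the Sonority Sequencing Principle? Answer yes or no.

Onset: /w/ is a glide (sonority 8); then the nucleus /o/ (sonority 9).
Onset profile 8-9 — rises to the nucleus.
Coda: /d/ is a voiced plosive (sonority 2), /m/ is a nasal (sonority 5).
Coda profile 9-2-5 — does not fall throughout.

no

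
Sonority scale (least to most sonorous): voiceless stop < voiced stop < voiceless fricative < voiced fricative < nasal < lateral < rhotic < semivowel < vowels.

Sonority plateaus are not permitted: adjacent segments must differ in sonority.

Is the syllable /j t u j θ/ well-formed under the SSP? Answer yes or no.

Onset: /j/ is a semivowel (sonority 8), /t/ is a voiceless stop (sonority 1); then the nucleus /u/ (sonority 9).
Onset profile 8-1-9 — does not strictly rise throughout.
Coda: /j/ is a semivowel (sonority 8), /θ/ is a voiceless fricative (sonority 3).
Coda profile 9-8-3 — falls from the nucleus.

no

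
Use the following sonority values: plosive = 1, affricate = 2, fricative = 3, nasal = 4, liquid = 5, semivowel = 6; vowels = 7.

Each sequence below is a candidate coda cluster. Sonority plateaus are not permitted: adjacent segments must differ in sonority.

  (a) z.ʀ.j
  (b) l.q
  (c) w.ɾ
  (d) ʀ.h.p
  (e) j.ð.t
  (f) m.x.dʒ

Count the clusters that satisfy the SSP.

(a) sonority 3-5-6: ill-formed.
(b) sonority 5-1: well-formed.
(c) sonority 6-5: well-formed.
(d) sonority 5-3-1: well-formed.
(e) sonority 6-3-1: well-formed.
(f) sonority 4-3-2: well-formed.

5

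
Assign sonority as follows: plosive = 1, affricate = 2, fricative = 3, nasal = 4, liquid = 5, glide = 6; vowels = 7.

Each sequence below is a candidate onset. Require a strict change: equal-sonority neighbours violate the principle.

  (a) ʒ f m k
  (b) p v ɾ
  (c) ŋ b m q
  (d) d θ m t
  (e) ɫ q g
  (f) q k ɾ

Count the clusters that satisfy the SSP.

1

(a) 3-3-4-1 → violates
(b) 1-3-5 → obeys
(c) 4-1-4-1 → violates
(d) 1-3-4-1 → violates
(e) 5-1-1 → violates
(f) 1-1-5 → violates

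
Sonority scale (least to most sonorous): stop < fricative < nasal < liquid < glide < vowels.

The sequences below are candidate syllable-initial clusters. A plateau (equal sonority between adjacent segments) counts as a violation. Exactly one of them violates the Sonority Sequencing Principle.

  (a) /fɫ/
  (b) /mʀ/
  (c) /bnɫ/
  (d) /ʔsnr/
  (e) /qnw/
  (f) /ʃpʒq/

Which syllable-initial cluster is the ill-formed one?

f

(a) sonority 2-4: well-formed.
(b) sonority 3-4: well-formed.
(c) sonority 1-3-4: well-formed.
(d) sonority 1-2-3-4: well-formed.
(e) sonority 1-3-5: well-formed.
(f) sonority 2-1-2-1: ill-formed.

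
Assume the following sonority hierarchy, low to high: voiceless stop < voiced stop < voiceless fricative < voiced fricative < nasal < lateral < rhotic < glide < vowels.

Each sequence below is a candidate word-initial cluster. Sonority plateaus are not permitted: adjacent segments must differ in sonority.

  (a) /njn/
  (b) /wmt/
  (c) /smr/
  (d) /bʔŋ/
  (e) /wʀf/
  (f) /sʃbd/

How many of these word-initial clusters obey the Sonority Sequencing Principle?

(a) /njn/: profile 5-8-5 — violates.
(b) /wmt/: profile 8-5-1 — violates.
(c) /smr/: profile 3-5-7 — obeys.
(d) /bʔŋ/: profile 2-1-5 — violates.
(e) /wʀf/: profile 8-7-3 — violates.
(f) /sʃbd/: profile 3-3-2-2 — violates.

1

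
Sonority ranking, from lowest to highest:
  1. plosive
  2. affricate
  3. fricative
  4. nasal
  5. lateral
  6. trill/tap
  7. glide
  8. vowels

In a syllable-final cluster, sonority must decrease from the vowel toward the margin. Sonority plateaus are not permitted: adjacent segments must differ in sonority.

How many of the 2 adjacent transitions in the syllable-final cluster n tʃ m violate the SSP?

1

/n/: nasal = 4.
/tʃ/: affricate = 2.
/m/: nasal = 4.
/n/→/tʃ/: 4→2 (falls) — ok.
/tʃ/→/m/: 2→4 (does not fall) — violation.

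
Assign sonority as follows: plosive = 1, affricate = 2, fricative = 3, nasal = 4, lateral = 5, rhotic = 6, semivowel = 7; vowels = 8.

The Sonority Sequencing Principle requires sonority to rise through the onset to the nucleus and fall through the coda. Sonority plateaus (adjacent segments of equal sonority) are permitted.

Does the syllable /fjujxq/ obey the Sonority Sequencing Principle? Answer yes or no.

Onset: /f/ is a fricative (sonority 3), /j/ is a semivowel (sonority 7); then the nucleus /u/ (sonority 8).
Onset profile 3-7-8 — rises to the nucleus.
Coda: /j/ is a semivowel (sonority 7), /x/ is a fricative (sonority 3), /q/ is a plosive (sonority 1).
Coda profile 8-7-3-1 — falls from the nucleus.

yes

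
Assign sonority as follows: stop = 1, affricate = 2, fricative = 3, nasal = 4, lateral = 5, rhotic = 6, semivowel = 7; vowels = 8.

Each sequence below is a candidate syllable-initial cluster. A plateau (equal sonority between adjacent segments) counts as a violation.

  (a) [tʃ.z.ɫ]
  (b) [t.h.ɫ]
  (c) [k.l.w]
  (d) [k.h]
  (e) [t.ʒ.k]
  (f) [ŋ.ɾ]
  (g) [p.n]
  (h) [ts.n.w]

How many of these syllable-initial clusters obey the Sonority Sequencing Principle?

7

(a) 2-3-5 → obeys
(b) 1-3-5 → obeys
(c) 1-5-7 → obeys
(d) 1-3 → obeys
(e) 1-3-1 → violates
(f) 4-6 → obeys
(g) 1-4 → obeys
(h) 2-4-7 → obeys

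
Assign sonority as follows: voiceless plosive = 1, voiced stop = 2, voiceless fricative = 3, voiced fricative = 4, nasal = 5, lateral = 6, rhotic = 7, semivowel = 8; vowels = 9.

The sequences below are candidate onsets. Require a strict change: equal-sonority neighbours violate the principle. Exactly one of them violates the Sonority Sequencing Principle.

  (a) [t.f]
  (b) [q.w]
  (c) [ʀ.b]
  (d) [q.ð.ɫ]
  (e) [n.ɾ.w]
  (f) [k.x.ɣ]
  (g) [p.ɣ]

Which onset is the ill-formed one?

c

(a) sonority 1-3: well-formed.
(b) sonority 1-8: well-formed.
(c) sonority 7-2: ill-formed.
(d) sonority 1-4-6: well-formed.
(e) sonority 5-7-8: well-formed.
(f) sonority 1-3-4: well-formed.
(g) sonority 1-4: well-formed.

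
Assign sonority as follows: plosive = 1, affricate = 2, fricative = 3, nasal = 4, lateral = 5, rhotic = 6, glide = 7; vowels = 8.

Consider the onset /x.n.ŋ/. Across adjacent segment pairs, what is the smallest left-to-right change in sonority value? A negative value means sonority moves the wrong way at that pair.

0

/x/ is a fricative (sonority 3).
/n/ is a nasal (sonority 4).
/ŋ/ is a nasal (sonority 4).
/x/→/n/: change +1.
/n/→/ŋ/: change +0.
Minimum = 0.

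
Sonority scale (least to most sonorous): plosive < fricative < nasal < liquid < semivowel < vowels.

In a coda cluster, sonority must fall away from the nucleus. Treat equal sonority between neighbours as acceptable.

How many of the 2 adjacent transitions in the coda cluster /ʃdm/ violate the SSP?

1

/ʃ/ is a fricative (sonority 2).
/d/ is a plosive (sonority 1).
/m/ is a nasal (sonority 3).
/ʃ/→/d/: 2→1 (falls) — ok.
/d/→/m/: 1→3 (does not fall) — violation.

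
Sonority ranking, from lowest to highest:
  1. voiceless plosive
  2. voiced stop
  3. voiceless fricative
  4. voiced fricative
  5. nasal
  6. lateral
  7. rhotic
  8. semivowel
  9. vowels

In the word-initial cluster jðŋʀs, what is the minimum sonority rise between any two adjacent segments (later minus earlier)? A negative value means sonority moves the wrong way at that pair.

/j/: semivowel = 8.
/ð/: voiced fricative = 4.
/ŋ/: nasal = 5.
/ʀ/: rhotic = 7.
/s/: voiceless fricative = 3.
/j/→/ð/: change -4.
/ð/→/ŋ/: change +1.
/ŋ/→/ʀ/: change +2.
/ʀ/→/s/: change -4.
Minimum = -4.

-4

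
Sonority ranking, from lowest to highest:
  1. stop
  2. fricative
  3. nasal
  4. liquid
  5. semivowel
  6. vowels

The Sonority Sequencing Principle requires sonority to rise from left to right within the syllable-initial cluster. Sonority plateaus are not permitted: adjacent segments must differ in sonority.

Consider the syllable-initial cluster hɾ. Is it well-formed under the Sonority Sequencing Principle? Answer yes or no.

/h/: fricative = 2.
/ɾ/: liquid = 4.
The profile 2-4 strictly rises, so the syllable-initial cluster satisfies the SSP.

yes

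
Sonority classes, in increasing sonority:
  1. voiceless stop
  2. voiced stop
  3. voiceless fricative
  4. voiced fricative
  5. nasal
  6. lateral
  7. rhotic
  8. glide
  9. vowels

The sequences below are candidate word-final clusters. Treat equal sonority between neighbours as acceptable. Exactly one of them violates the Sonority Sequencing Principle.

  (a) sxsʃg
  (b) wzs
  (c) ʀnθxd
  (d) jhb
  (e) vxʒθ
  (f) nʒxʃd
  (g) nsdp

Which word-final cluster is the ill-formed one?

e

(a) 3-3-3-3-2 → obeys
(b) 8-4-3 → obeys
(c) 7-5-3-3-2 → obeys
(d) 8-3-2 → obeys
(e) 4-3-4-3 → violates
(f) 5-4-3-3-2 → obeys
(g) 5-3-2-1 → obeys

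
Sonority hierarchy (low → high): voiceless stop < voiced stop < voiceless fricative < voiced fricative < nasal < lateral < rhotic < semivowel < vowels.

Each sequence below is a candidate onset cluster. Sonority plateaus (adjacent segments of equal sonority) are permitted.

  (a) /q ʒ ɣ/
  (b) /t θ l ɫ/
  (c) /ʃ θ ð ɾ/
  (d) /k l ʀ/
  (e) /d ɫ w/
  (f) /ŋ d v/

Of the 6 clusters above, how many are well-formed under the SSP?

5

(a) 1-4-4 → obeys
(b) 1-3-6-6 → obeys
(c) 3-3-4-7 → obeys
(d) 1-6-7 → obeys
(e) 2-6-8 → obeys
(f) 5-2-4 → violates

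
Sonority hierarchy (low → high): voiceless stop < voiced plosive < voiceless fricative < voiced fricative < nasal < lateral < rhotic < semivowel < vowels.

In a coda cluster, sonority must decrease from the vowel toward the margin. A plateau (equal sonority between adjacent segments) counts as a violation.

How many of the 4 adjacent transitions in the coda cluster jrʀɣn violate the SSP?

/j/ — semivowel, sonority 8.
/r/ — rhotic, sonority 7.
/ʀ/ — rhotic, sonority 7.
/ɣ/ — voiced fricative, sonority 4.
/n/ — nasal, sonority 5.
/j/→/r/: 8→7 (falls) — ok.
/r/→/ʀ/: 7→7 (plateau) — violation.
/ʀ/→/ɣ/: 7→4 (falls) — ok.
/ɣ/→/n/: 4→5 (does not fall) — violation.

2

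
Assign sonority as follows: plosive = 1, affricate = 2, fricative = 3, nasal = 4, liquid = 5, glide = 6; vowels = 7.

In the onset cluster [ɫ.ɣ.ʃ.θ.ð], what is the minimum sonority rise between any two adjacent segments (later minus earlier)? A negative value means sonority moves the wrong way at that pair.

-2

/ɫ/ is a liquid (sonority 5).
/ɣ/ is a fricative (sonority 3).
/ʃ/ is a fricative (sonority 3).
/θ/ is a fricative (sonority 3).
/ð/ is a fricative (sonority 3).
/ɫ/→/ɣ/: change -2.
/ɣ/→/ʃ/: change +0.
/ʃ/→/θ/: change +0.
/θ/→/ð/: change +0.
Minimum = -2.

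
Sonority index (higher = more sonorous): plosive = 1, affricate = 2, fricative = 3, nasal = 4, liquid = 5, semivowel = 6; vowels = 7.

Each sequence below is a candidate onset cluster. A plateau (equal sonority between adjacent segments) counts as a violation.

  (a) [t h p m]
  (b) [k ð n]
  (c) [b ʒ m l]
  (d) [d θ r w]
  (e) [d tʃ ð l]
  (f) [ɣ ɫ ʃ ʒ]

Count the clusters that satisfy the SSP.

4

(a) [t h p m]: profile 1-3-1-4 — violates.
(b) [k ð n]: profile 1-3-4 — obeys.
(c) [b ʒ m l]: profile 1-3-4-5 — obeys.
(d) [d θ r w]: profile 1-3-5-6 — obeys.
(e) [d tʃ ð l]: profile 1-2-3-5 — obeys.
(f) [ɣ ɫ ʃ ʒ]: profile 3-5-3-3 — violates.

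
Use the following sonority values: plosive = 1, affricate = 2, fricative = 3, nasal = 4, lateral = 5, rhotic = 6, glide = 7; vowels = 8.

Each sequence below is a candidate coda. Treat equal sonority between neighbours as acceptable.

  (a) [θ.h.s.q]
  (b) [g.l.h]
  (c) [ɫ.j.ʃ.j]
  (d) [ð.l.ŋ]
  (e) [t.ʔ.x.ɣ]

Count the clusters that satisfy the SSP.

(a) sonority 3-3-3-1: well-formed.
(b) sonority 1-5-3: ill-formed.
(c) sonority 5-7-3-7: ill-formed.
(d) sonority 3-5-4: ill-formed.
(e) sonority 1-1-3-3: ill-formed.

1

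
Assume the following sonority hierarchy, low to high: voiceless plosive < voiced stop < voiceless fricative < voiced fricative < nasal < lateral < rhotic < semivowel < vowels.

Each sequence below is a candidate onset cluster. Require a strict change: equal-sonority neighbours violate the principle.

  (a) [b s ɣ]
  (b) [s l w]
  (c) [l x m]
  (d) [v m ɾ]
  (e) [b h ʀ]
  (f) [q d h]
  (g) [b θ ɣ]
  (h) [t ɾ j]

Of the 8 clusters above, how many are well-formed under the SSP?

7

(a) 2-3-4 → obeys
(b) 3-6-8 → obeys
(c) 6-3-5 → violates
(d) 4-5-7 → obeys
(e) 2-3-7 → obeys
(f) 1-2-3 → obeys
(g) 2-3-4 → obeys
(h) 1-7-8 → obeys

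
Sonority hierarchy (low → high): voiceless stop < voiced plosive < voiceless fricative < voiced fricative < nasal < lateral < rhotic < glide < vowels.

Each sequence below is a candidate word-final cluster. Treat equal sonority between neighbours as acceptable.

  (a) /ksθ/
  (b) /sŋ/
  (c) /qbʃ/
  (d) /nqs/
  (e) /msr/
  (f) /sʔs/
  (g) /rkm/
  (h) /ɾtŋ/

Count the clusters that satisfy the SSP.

0

(a) /ksθ/: profile 1-3-3 — violates.
(b) /sŋ/: profile 3-5 — violates.
(c) /qbʃ/: profile 1-2-3 — violates.
(d) /nqs/: profile 5-1-3 — violates.
(e) /msr/: profile 5-3-7 — violates.
(f) /sʔs/: profile 3-1-3 — violates.
(g) /rkm/: profile 7-1-5 — violates.
(h) /ɾtŋ/: profile 7-1-5 — violates.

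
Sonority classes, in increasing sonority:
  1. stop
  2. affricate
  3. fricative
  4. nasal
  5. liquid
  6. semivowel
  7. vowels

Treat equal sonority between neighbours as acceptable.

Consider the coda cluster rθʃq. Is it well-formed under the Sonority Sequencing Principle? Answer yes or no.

yes

/r/: liquid = 5.
/θ/: fricative = 3.
/ʃ/: fricative = 3.
/q/: stop = 1.
The profile 5-3-3-1 is non-increasing (plateaus allowed), so the coda cluster satisfies the SSP.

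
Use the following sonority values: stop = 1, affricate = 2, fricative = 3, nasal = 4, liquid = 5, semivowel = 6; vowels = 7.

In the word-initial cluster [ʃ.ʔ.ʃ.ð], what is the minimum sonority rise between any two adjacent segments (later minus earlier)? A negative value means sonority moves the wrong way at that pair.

-2

/ʃ/: fricative = 3.
/ʔ/: stop = 1.
/ʃ/: fricative = 3.
/ð/: fricative = 3.
/ʃ/→/ʔ/: change -2.
/ʔ/→/ʃ/: change +2.
/ʃ/→/ð/: change +0.
Minimum = -2.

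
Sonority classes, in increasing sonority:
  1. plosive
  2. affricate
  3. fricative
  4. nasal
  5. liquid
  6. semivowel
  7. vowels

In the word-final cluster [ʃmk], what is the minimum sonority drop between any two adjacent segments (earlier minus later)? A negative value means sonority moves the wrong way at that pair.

/ʃ/ — fricative, sonority 3.
/m/ — nasal, sonority 4.
/k/ — plosive, sonority 1.
/ʃ/→/m/: change -1.
/m/→/k/: change +3.
Minimum = -1.

-1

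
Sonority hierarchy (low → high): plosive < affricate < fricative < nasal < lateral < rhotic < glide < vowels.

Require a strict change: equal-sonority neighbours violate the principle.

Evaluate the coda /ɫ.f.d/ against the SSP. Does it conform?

/ɫ/ is a lateral (sonority 5).
/f/ is a fricative (sonority 3).
/d/ is a plosive (sonority 1).
The profile 5-3-1 strictly falls, so the coda satisfies the SSP.

yes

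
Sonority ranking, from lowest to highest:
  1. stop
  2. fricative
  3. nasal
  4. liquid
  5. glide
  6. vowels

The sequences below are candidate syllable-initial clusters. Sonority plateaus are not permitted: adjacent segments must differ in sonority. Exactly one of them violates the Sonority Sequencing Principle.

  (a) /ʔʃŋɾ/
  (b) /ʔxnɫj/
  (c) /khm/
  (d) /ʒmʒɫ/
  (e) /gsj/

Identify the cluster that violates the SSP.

d

(a) 1-2-3-4 → obeys
(b) 1-2-3-4-5 → obeys
(c) 1-2-3 → obeys
(d) 2-3-2-4 → violates
(e) 1-2-5 → obeys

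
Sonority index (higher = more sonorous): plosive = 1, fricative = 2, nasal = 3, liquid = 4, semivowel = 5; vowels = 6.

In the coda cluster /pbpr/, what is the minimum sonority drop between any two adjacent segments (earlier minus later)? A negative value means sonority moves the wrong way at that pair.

/p/ is a plosive (sonority 1).
/b/ is a plosive (sonority 1).
/p/ is a plosive (sonority 1).
/r/ is a liquid (sonority 4).
/p/→/b/: change +0.
/b/→/p/: change +0.
/p/→/r/: change -3.
Minimum = -3.

-3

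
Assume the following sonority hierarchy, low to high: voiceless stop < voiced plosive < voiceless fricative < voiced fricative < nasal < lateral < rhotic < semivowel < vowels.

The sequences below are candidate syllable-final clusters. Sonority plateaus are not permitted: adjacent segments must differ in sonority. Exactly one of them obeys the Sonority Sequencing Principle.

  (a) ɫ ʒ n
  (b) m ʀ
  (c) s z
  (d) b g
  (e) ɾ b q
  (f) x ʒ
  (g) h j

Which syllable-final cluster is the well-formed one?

e

(a) 6-4-5 → violates
(b) 5-7 → violates
(c) 3-4 → violates
(d) 2-2 → violates
(e) 7-2-1 → obeys
(f) 3-4 → violates
(g) 3-8 → violates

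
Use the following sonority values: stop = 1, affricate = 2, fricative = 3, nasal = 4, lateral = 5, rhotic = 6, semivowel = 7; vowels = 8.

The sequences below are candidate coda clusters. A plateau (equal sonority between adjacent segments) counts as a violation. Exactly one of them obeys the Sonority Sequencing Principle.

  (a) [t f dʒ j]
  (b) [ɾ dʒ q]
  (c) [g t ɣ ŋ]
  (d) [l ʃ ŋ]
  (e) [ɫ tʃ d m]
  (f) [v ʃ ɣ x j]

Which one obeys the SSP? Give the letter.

(a) 1-3-2-7 → violates
(b) 6-2-1 → obeys
(c) 1-1-3-4 → violates
(d) 5-3-4 → violates
(e) 5-2-1-4 → violates
(f) 3-3-3-3-7 → violates

b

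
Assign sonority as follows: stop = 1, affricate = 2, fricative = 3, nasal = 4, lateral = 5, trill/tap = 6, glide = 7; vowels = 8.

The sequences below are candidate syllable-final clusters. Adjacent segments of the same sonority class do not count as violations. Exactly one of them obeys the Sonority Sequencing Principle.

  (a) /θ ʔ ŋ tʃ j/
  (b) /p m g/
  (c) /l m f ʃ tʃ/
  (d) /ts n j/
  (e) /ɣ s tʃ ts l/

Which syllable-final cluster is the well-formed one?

(a) 3-1-4-2-7 → violates
(b) 1-4-1 → violates
(c) 5-4-3-3-2 → obeys
(d) 2-4-7 → violates
(e) 3-3-2-2-5 → violates

c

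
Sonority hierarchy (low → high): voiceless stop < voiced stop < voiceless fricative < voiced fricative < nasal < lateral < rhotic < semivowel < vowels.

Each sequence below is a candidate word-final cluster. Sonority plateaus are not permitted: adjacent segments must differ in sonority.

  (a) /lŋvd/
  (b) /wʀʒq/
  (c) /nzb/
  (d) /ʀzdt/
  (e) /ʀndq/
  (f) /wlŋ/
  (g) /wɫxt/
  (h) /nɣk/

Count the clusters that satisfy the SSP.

(a) /lŋvd/: profile 6-5-4-2 — obeys.
(b) /wʀʒq/: profile 8-7-4-1 — obeys.
(c) /nzb/: profile 5-4-2 — obeys.
(d) /ʀzdt/: profile 7-4-2-1 — obeys.
(e) /ʀndq/: profile 7-5-2-1 — obeys.
(f) /wlŋ/: profile 8-6-5 — obeys.
(g) /wɫxt/: profile 8-6-3-1 — obeys.
(h) /nɣk/: profile 5-4-1 — obeys.

8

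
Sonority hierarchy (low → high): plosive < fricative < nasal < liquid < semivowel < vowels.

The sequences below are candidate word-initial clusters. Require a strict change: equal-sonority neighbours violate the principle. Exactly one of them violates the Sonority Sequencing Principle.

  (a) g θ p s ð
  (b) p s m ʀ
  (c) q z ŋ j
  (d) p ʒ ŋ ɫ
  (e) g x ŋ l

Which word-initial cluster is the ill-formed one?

a

(a) g θ p s ð: profile 1-2-1-2-2 — violates.
(b) p s m ʀ: profile 1-2-3-4 — obeys.
(c) q z ŋ j: profile 1-2-3-5 — obeys.
(d) p ʒ ŋ ɫ: profile 1-2-3-4 — obeys.
(e) g x ŋ l: profile 1-2-3-4 — obeys.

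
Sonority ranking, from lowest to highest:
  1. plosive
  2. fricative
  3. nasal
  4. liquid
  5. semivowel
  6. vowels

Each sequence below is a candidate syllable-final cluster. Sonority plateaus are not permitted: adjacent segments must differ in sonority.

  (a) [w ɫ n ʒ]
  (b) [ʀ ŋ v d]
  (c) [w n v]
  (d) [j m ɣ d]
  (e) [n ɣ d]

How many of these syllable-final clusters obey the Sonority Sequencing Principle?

5

(a) sonority 5-4-3-2: well-formed.
(b) sonority 4-3-2-1: well-formed.
(c) sonority 5-3-2: well-formed.
(d) sonority 5-3-2-1: well-formed.
(e) sonority 3-2-1: well-formed.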